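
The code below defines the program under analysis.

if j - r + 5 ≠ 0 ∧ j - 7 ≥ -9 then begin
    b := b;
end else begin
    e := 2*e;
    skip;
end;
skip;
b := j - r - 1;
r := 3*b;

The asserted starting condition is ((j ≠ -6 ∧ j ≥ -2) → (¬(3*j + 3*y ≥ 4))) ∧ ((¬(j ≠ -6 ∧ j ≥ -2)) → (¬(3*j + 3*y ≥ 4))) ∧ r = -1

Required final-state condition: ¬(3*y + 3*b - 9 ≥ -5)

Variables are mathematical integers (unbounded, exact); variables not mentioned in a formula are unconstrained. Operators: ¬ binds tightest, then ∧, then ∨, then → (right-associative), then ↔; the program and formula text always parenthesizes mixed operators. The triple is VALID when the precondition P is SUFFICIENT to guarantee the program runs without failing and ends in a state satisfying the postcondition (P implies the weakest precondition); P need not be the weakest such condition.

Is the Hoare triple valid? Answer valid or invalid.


Working backward. After the program, the postcondition ¬(3*y + 3*b - 9 ≥ -5) must hold; in canonical form it is ¬(3*b + 3*y ≥ 4).
Before r := 3*b: ¬(3*b + 3*y ≥ 4)
Before b := j - r - 1: ¬(3*j + 3*y ≥ 3*r + 7)
Before skip: ¬(3*j + 3*y ≥ 3*r + 7)
Then branch requires ¬(3*j + 3*y ≥ 3*r + 7); else branch requires ¬(3*j + 3*y ≥ 3*r + 7).
Before the if: ((j ≠ r - 5 ∧ j ≥ -2) → (¬(3*j + 3*y ≥ 3*r + 7))) ∧ ((¬(j ≠ r - 5 ∧ j ≥ -2)) → (¬(3*j + 3*y ≥ 3*r + 7)))
The weakest precondition is ((j ≠ r - 5 ∧ j ≥ -2) → (¬(3*j + 3*y ≥ 3*r + 7))) ∧ ((¬(j ≠ r - 5 ∧ j ≥ -2)) → (¬(3*j + 3*y ≥ 3*r + 7))).
Check whether ((j ≠ -6 ∧ j ≥ -2) → (¬(3*j + 3*y ≥ 4))) ∧ ((¬(j ≠ -6 ∧ j ≥ -2)) → (¬(3*j + 3*y ≥ 4))) ∧ r = -1 implies it.
Every state satisfying the precondition satisfies the weakest precondition: the implication holds.
Answer: valid


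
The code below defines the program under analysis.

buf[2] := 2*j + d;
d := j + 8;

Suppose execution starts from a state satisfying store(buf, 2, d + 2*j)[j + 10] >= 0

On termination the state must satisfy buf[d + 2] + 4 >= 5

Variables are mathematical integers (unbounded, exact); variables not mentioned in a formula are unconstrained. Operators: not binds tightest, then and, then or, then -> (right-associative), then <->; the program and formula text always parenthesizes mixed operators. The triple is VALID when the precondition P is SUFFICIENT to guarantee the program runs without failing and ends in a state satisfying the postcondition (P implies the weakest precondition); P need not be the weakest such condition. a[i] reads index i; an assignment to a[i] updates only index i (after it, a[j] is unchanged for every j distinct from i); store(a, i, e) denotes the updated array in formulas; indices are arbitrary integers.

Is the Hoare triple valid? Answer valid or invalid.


Working backward. After the program, the postcondition buf[d + 2] + 4 >= 5 must hold; in canonical form it is buf[d + 2] >= 1.
Before d := j + 8: buf[j + 10] >= 1
Before buf[2] := 2*j + d: store(buf, 2, d + 2*j)[j + 10] >= 1
The weakest precondition is store(buf, 2, d + 2*j)[j + 10] >= 1.
Check whether store(buf, 2, d + 2*j)[j + 10] >= 0 implies it.
Countermodel: at the initial state buf = {[0] = 0, [2] = 0, elsewhere 0}, d = 20, j = -10, the precondition holds but the weakest precondition fails.
Answer: invalid


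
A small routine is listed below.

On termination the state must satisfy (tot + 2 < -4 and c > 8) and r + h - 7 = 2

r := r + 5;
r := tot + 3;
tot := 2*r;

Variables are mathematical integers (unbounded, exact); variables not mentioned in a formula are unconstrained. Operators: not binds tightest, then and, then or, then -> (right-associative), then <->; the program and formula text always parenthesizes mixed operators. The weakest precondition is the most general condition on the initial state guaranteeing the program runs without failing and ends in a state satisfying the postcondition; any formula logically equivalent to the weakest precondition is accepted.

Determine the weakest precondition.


Working backward. After the program, the postcondition (tot + 2 < -4 and c > 8) and r + h - 7 = 2 must hold; in canonical form it is tot < -6 and c > 8 and h + r = 9.
Before tot := 2*r: 2*r < -6 and c > 8 and h + r = 9
Before r := tot + 3: 2*tot < -12 and c > 8 and h + tot = 6
Before r := r + 5: 2*tot < -12 and c > 8 and h + tot = 6
Answer: WP = 2*tot < -12 and c > 8 and h + tot = 6


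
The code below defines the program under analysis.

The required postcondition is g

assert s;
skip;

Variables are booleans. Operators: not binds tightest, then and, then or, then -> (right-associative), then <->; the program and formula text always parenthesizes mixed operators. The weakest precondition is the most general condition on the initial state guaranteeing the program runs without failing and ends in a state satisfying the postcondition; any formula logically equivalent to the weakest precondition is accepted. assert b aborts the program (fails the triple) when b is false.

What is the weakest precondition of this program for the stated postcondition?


Working backward. After the program, g must hold.
Before skip: g
Before assert s: s and g
Answer: WP = s and g


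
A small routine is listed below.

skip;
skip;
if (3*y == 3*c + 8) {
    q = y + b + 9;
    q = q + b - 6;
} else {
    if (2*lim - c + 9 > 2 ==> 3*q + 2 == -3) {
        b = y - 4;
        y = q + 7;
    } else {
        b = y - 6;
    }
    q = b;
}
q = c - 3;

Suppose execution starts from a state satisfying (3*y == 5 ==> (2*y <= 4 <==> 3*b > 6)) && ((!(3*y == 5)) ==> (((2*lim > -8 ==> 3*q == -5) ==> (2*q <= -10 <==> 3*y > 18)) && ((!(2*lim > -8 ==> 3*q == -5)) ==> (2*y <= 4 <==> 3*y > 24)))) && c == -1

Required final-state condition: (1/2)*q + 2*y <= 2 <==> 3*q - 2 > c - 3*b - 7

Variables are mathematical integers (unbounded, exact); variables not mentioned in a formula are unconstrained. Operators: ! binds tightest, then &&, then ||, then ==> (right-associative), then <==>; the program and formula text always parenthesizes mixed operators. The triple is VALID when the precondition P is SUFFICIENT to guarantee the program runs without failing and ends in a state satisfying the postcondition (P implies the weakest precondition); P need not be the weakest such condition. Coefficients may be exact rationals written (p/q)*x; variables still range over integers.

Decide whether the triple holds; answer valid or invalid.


Working backward. After the program, the postcondition (1/2)*q + 2*y <= 2 <==> 3*q - 2 > c - 3*b - 7 must hold; in canonical form it is (1/2)*q + 2*y <= 2 <==> 3*b + 3*q > c - 5.
Before q := c - 3: (1/2)*c + 2*y <= 7/2 <==> 3*b + 2*c > 4
Then branch requires (1/2)*c + 2*y <= 7/2 <==> 3*b + 2*c > 4; else branch requires ((2*lim > c - 7 ==> 3*q == -5) ==> ((1/2)*c + 2*q <= -21/2 <==> 2*c + 3*y > 16)) && ((!(2*lim > c - 7 ==> 3*q == -5)) ==> ((1/2)*c + 2*y <= 7/2 <==> 2*c + 3*y > 22)).
Before the if: (3*y == 3*c + 8 ==> ((1/2)*c + 2*y <= 7/2 <==> 3*b + 2*c > 4)) && ((!(3*y == 3*c + 8)) ==> (((2*lim > c - 7 ==> 3*q == -5) ==> ((1/2)*c + 2*q <= -21/2 <==> 2*c + 3*y > 16)) && ((!(2*lim > c - 7 ==> 3*q == -5)) ==> ((1/2)*c + 2*y <= 7/2 <==> 2*c + 3*y > 22))))
Before skip: (3*y == 3*c + 8 ==> ((1/2)*c + 2*y <= 7/2 <==> 3*b + 2*c > 4)) && ((!(3*y == 3*c + 8)) ==> (((2*lim > c - 7 ==> 3*q == -5) ==> ((1/2)*c + 2*q <= -21/2 <==> 2*c + 3*y > 16)) && ((!(2*lim > c - 7 ==> 3*q == -5)) ==> ((1/2)*c + 2*y <= 7/2 <==> 2*c + 3*y > 22))))
Before skip: (3*y == 3*c + 8 ==> ((1/2)*c + 2*y <= 7/2 <==> 3*b + 2*c > 4)) && ((!(3*y == 3*c + 8)) ==> (((2*lim > c - 7 ==> 3*q == -5) ==> ((1/2)*c + 2*q <= -21/2 <==> 2*c + 3*y > 16)) && ((!(2*lim > c - 7 ==> 3*q == -5)) ==> ((1/2)*c + 2*y <= 7/2 <==> 2*c + 3*y > 22))))
The weakest precondition is (3*y == 3*c + 8 ==> ((1/2)*c + 2*y <= 7/2 <==> 3*b + 2*c > 4)) && ((!(3*y == 3*c + 8)) ==> (((2*lim > c - 7 ==> 3*q == -5) ==> ((1/2)*c + 2*q <= -21/2 <==> 2*c + 3*y > 16)) && ((!(2*lim > c - 7 ==> 3*q == -5)) ==> ((1/2)*c + 2*y <= 7/2 <==> 2*c + 3*y > 22)))).
Check whether (3*y == 5 ==> (2*y <= 4 <==> 3*b > 6)) && ((!(3*y == 5)) ==> (((2*lim > -8 ==> 3*q == -5) ==> (2*q <= -10 <==> 3*y > 18)) && ((!(2*lim > -8 ==> 3*q == -5)) ==> (2*y <= 4 <==> 3*y > 24)))) && c == -1 implies it.
Every state satisfying the precondition satisfies the weakest precondition: the implication holds.
Answer: valid


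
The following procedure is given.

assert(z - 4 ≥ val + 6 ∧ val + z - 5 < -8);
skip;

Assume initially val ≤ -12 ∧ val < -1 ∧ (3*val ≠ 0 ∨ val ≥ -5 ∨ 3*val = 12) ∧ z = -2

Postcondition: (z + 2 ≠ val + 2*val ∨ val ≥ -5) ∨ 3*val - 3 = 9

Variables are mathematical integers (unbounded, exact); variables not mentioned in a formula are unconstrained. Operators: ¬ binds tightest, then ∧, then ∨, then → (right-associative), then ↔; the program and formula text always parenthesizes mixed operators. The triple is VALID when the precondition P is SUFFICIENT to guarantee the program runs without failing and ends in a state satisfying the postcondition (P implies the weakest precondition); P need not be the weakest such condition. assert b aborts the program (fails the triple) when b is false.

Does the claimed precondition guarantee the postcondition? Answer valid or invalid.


Working backward. After the program, the postcondition (z + 2 ≠ val + 2*val ∨ val ≥ -5) ∨ 3*val - 3 = 9 must hold; in canonical form it is z ≠ 3*val - 2 ∨ val ≥ -5 ∨ 3*val = 12.
Before skip: z ≠ 3*val - 2 ∨ val ≥ -5 ∨ 3*val = 12
Before assert z - 4 ≥ val + 6 ∧ val + z - 5 < -8: z ≥ val + 10 ∧ val + z < -3 ∧ (z ≠ 3*val - 2 ∨ val ≥ -5 ∨ 3*val = 12)
The weakest precondition is z ≥ val + 10 ∧ val + z < -3 ∧ (z ≠ 3*val - 2 ∨ val ≥ -5 ∨ 3*val = 12).
Check whether val ≤ -12 ∧ val < -1 ∧ (3*val ≠ 0 ∨ val ≥ -5 ∨ 3*val = 12) ∧ z = -2 implies it.
Every state satisfying the precondition satisfies the weakest precondition: the implication holds.
Answer: valid


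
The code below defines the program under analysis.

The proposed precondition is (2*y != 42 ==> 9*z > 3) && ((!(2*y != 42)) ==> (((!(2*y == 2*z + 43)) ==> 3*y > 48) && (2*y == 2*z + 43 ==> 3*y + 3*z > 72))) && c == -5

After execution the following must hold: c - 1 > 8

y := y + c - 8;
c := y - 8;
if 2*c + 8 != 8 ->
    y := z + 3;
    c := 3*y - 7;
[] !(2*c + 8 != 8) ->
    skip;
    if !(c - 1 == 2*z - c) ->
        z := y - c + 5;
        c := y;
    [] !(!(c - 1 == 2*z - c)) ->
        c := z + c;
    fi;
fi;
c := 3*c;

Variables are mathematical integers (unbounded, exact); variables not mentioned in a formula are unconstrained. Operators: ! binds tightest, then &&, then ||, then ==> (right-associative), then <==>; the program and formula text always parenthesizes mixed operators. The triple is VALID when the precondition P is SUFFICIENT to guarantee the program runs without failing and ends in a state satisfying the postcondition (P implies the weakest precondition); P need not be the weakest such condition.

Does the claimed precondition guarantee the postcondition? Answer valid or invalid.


Working backward. After the program, the postcondition c - 1 > 8 must hold; in canonical form it is c > 9.
Before c := 3*c: 3*c > 9
Then branch requires 9*z > 3; else branch requires ((!(2*c == 2*z + 1)) ==> 3*y > 9) && (2*c == 2*z + 1 ==> 3*c + 3*z > 9).
Before the if: (2*c != 0 ==> 9*z > 3) && ((!(2*c != 0)) ==> (((!(2*c == 2*z + 1)) ==> 3*y > 9) && (2*c == 2*z + 1 ==> 3*c + 3*z > 9)))
Before c := y - 8: (2*y != 16 ==> 9*z > 3) && ((!(2*y != 16)) ==> (((!(2*y == 2*z + 17)) ==> 3*y > 9) && (2*y == 2*z + 17 ==> 3*y + 3*z > 33)))
Before y := y + c - 8: (2*c + 2*y != 32 ==> 9*z > 3) && ((!(2*c + 2*y != 32)) ==> (((!(2*c + 2*y == 2*z + 33)) ==> 3*c + 3*y > 33) && (2*c + 2*y == 2*z + 33 ==> 3*c + 3*y + 3*z > 57)))
The weakest precondition is (2*c + 2*y != 32 ==> 9*z > 3) && ((!(2*c + 2*y != 32)) ==> (((!(2*c + 2*y == 2*z + 33)) ==> 3*c + 3*y > 33) && (2*c + 2*y == 2*z + 33 ==> 3*c + 3*y + 3*z > 57))).
Check whether (2*y != 42 ==> 9*z > 3) && ((!(2*y != 42)) ==> (((!(2*y == 2*z + 43)) ==> 3*y > 48) && (2*y == 2*z + 43 ==> 3*y + 3*z > 72))) && c == -5 implies it.
Every state satisfying the precondition satisfies the weakest precondition: the implication holds.
Answer: valid


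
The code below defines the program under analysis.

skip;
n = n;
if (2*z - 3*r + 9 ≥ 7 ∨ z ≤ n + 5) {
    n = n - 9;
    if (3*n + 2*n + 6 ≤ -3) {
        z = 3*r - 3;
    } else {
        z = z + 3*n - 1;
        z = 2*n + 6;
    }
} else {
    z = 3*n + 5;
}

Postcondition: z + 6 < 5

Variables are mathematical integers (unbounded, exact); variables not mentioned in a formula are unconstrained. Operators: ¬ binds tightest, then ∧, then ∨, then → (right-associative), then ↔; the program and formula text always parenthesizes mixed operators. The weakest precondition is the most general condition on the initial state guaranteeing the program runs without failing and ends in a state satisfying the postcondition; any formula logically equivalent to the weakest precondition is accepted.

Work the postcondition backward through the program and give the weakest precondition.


Working backward. After the program, the postcondition z + 6 < 5 must hold; in canonical form it is z < -1.
Then branch requires (5*n ≤ 36 → 3*r < 2) ∧ ((¬(5*n ≤ 36)) → 2*n < 11); else branch requires 3*n < -6.
Before the if: ((2*z ≥ 3*r - 2 ∨ z ≤ n + 5) → ((5*n ≤ 36 → 3*r < 2) ∧ ((¬(5*n ≤ 36)) → 2*n < 11))) ∧ ((¬(2*z ≥ 3*r - 2 ∨ z ≤ n + 5)) → 3*n < -6)
Before n := n: ((2*z ≥ 3*r - 2 ∨ z ≤ n + 5) → ((5*n ≤ 36 → 3*r < 2) ∧ ((¬(5*n ≤ 36)) → 2*n < 11))) ∧ ((¬(2*z ≥ 3*r - 2 ∨ z ≤ n + 5)) → 3*n < -6)
Before skip: ((2*z ≥ 3*r - 2 ∨ z ≤ n + 5) → ((5*n ≤ 36 → 3*r < 2) ∧ ((¬(5*n ≤ 36)) → 2*n < 11))) ∧ ((¬(2*z ≥ 3*r - 2 ∨ z ≤ n + 5)) → 3*n < -6)
Answer: WP = ((2*z ≥ 3*r - 2 ∨ z ≤ n + 5) → ((5*n ≤ 36 → 3*r < 2) ∧ ((¬(5*n ≤ 36)) → 2*n < 11))) ∧ ((¬(2*z ≥ 3*r - 2 ∨ z ≤ n + 5)) → 3*n < -6)


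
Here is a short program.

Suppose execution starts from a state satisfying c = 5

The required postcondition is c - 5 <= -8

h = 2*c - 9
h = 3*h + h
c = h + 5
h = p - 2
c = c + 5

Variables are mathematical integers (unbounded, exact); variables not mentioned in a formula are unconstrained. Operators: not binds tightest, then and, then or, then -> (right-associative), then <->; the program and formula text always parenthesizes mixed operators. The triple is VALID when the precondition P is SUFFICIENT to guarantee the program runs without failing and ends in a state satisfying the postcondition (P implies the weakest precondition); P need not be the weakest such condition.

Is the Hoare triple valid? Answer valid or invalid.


Working backward. After the program, the postcondition c - 5 <= -8 must hold; in canonical form it is c <= -3.
Before c := c + 5: c <= -8
Before h := p - 2: c <= -8
Before c := h + 5: h <= -13
Before h := 3*h + h: 4*h <= -13
Before h := 2*c - 9: 8*c <= 23
The weakest precondition is 8*c <= 23.
Check whether c = 5 implies it.
Countermodel: at the initial state c = 5, the precondition holds but the weakest precondition fails.
Answer: invalid


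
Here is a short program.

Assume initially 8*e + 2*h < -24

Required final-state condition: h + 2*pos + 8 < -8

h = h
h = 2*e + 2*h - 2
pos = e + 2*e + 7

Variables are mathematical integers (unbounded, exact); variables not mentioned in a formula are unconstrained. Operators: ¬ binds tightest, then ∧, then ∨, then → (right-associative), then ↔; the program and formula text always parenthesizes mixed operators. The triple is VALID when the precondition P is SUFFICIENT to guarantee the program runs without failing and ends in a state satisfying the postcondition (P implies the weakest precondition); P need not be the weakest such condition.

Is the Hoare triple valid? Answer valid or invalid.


Working backward. After the program, the postcondition h + 2*pos + 8 < -8 must hold; in canonical form it is h + 2*pos < -16.
Before pos := e + 2*e + 7: 6*e + h < -30
Before h := 2*e + 2*h - 2: 8*e + 2*h < -28
Before h := h: 8*e + 2*h < -28
The weakest precondition is 8*e + 2*h < -28.
Check whether 8*e + 2*h < -24 implies it.
Countermodel: at the initial state e = -4, h = 3, the precondition holds but the weakest precondition fails.
Answer: invalid


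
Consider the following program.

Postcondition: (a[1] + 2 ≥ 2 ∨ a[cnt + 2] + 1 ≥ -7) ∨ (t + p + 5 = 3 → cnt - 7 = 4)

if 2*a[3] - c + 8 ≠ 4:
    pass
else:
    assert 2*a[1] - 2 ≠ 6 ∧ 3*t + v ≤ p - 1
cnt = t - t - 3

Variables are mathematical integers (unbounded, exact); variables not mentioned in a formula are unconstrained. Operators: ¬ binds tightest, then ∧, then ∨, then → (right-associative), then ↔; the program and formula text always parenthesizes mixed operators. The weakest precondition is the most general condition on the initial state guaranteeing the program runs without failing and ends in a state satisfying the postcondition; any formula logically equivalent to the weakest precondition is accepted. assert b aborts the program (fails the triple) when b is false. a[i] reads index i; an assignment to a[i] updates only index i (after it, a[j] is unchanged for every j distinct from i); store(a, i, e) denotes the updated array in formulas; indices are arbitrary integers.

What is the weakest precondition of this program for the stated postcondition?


Working backward. After the program, the postcondition (a[1] + 2 ≥ 2 ∨ a[cnt + 2] + 1 ≥ -7) ∨ (t + p + 5 = 3 → cnt - 7 = 4) must hold; in canonical form it is a[1] ≥ 0 ∨ a[cnt + 2] ≥ -8 ∨ (p + t = -2 → cnt = 11).
Before cnt := t - t - 3: a[1] ≥ 0 ∨ a[-1] ≥ -8 ∨ (¬(p + t = -2))
Then branch requires a[1] ≥ 0 ∨ a[-1] ≥ -8 ∨ (¬(p + t = -2)); else branch requires 2*a[1] ≠ 8 ∧ 3*t + v ≤ p - 1 ∧ (a[1] ≥ 0 ∨ a[-1] ≥ -8 ∨ (¬(p + t = -2))).
Before the if: (2*a[3] ≠ c - 4 → (a[1] ≥ 0 ∨ a[-1] ≥ -8 ∨ (¬(p + t = -2)))) ∧ ((¬(2*a[3] ≠ c - 4)) → (2*a[1] ≠ 8 ∧ 3*t + v ≤ p - 1 ∧ (a[1] ≥ 0 ∨ a[-1] ≥ -8 ∨ (¬(p + t = -2)))))
Answer: WP = (2*a[3] ≠ c - 4 → (a[1] ≥ 0 ∨ a[-1] ≥ -8 ∨ (¬(p + t = -2)))) ∧ ((¬(2*a[3] ≠ c - 4)) → (2*a[1] ≠ 8 ∧ 3*t + v ≤ p - 1 ∧ (a[1] ≥ 0 ∨ a[-1] ≥ -8 ∨ (¬(p + t = -2)))))


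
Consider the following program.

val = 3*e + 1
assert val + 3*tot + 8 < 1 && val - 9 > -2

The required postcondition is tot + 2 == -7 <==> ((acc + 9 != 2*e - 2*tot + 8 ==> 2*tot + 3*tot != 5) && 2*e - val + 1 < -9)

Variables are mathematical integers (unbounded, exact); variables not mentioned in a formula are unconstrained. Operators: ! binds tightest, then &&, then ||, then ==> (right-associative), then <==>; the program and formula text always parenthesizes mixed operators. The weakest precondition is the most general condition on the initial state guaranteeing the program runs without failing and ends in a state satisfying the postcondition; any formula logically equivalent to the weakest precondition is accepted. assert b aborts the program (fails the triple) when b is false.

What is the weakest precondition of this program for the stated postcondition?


Working backward. After the program, the postcondition tot + 2 == -7 <==> ((acc + 9 != 2*e - 2*tot + 8 ==> 2*tot + 3*tot != 5) && 2*e - val + 1 < -9) must hold; in canonical form it is tot == -9 <==> ((acc + 2*tot != 2*e - 1 ==> 5*tot != 5) && 2*e < val - 10).
Before assert val + 3*tot + 8 < 1 && val - 9 > -2: 3*tot + val < -7 && val > 7 && (tot == -9 <==> ((acc + 2*tot != 2*e - 1 ==> 5*tot != 5) && 2*e < val - 10))
Before val := 3*e + 1: 3*e + 3*tot < -8 && 3*e > 6 && (tot == -9 <==> ((acc + 2*tot != 2*e - 1 ==> 5*tot != 5) && e > 9))
Answer: WP = 3*e + 3*tot < -8 && 3*e > 6 && (tot == -9 <==> ((acc + 2*tot != 2*e - 1 ==> 5*tot != 5) && e > 9))


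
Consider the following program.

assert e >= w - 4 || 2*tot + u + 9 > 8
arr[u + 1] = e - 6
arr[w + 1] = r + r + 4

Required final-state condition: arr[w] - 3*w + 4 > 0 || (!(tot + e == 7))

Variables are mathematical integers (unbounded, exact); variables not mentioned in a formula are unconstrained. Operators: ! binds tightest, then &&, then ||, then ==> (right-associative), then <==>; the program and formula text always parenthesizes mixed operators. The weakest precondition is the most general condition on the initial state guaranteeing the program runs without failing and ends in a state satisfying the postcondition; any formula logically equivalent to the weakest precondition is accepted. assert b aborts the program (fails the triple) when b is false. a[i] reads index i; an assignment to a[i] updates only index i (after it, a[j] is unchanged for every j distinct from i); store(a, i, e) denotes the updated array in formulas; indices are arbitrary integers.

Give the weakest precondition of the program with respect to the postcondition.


Working backward. After the program, the postcondition arr[w] - 3*w + 4 > 0 || (!(tot + e == 7)) must hold; in canonical form it is arr[w] > 3*w - 4 || (!(e + tot == 7)).
Before arr[w + 1] := r + r + 4: store(arr, w + 1, 2*r + 4)[w] > 3*w - 4 || (!(e + tot == 7))
Before arr[u + 1] := e - 6: store(store(arr, u + 1, e - 6), w + 1, 2*r + 4)[w] > 3*w - 4 || (!(e + tot == 7))
Before assert e >= w - 4 || 2*tot + u + 9 > 8: (e >= w - 4 || 2*tot + u > -1) && (store(store(arr, u + 1, e - 6), w + 1, 2*r + 4)[w] > 3*w - 4 || (!(e + tot == 7)))
Answer: WP = (e >= w - 4 || 2*tot + u > -1) && (store(store(arr, u + 1, e - 6), w + 1, 2*r + 4)[w] > 3*w - 4 || (!(e + tot == 7)))


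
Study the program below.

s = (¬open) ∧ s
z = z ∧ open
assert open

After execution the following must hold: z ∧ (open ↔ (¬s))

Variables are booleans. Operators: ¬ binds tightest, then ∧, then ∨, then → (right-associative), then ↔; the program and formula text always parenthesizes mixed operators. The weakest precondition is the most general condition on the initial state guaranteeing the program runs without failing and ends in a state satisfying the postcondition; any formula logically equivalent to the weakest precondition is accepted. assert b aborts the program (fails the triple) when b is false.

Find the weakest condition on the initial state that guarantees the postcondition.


Working backward. After the program, z ∧ (open ↔ (¬s)) must hold.
Before assert open: open ∧ z ∧ (open ↔ (¬s))
Before z := z ∧ open: open ∧ z ∧ (open ↔ (¬s))
Before s := (¬open) ∧ s: open ∧ z ∧ (open ↔ (¬((¬open) ∧ s)))
Answer: WP = open ∧ z ∧ (open ↔ (¬((¬open) ∧ s)))


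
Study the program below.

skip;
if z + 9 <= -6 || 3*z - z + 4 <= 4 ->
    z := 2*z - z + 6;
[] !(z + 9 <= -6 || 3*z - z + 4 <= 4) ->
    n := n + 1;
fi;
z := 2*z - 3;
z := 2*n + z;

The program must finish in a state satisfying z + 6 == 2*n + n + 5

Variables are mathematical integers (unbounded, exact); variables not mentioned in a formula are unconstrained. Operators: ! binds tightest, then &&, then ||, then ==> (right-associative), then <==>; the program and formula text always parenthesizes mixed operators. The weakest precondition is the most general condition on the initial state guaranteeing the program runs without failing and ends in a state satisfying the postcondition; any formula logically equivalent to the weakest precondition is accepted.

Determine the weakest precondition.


Working backward. After the program, the postcondition z + 6 == 2*n + n + 5 must hold; in canonical form it is z == 3*n - 1.
Before z := 2*n + z: z == n - 1
Before z := 2*z - 3: 2*z == n + 2
Then branch requires 2*z == n - 10; else branch requires 2*z == n + 3.
Before the if: ((z <= -15 || 2*z <= 0) ==> 2*z == n - 10) && ((!(z <= -15 || 2*z <= 0)) ==> 2*z == n + 3)
Before skip: ((z <= -15 || 2*z <= 0) ==> 2*z == n - 10) && ((!(z <= -15 || 2*z <= 0)) ==> 2*z == n + 3)
Answer: WP = ((z <= -15 || 2*z <= 0) ==> 2*z == n - 10) && ((!(z <= -15 || 2*z <= 0)) ==> 2*z == n + 3)


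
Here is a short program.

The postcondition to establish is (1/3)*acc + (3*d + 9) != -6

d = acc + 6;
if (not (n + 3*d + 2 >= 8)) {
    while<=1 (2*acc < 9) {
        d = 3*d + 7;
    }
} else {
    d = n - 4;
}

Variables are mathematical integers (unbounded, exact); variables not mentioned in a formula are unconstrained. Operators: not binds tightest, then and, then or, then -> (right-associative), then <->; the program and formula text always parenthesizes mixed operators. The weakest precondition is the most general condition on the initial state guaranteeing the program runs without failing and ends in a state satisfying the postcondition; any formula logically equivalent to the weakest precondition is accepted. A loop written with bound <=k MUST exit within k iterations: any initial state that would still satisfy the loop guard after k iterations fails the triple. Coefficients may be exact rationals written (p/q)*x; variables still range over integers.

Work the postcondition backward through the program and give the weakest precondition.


Working backward. After the program, the postcondition (1/3)*acc + (3*d + 9) != -6 must hold; in canonical form it is (1/3)*acc + 3*d != -15.
Then branch requires (2*acc < 9 -> ((not (2*acc < 9)) and (1/3)*acc + 9*d != -36)) and ((not (2*acc < 9)) -> (1/3)*acc + 3*d != -15); else branch requires (1/3)*acc + 3*n != -3.
Before the if: ((not (3*d + n >= 6)) -> ((2*acc < 9 -> ((not (2*acc < 9)) and (1/3)*acc + 9*d != -36)) and ((not (2*acc < 9)) -> (1/3)*acc + 3*d != -15))) and (3*d + n >= 6 -> (1/3)*acc + 3*n != -3)
Before d := acc + 6: ((not (3*acc + n >= -12)) -> ((2*acc < 9 -> ((not (2*acc < 9)) and (28/3)*acc != -90)) and ((not (2*acc < 9)) -> (10/3)*acc != -33))) and (3*acc + n >= -12 -> (1/3)*acc + 3*n != -3)
Answer: WP = ((not (3*acc + n >= -12)) -> ((2*acc < 9 -> ((not (2*acc < 9)) and (28/3)*acc != -90)) and ((not (2*acc < 9)) -> (10/3)*acc != -33))) and (3*acc + n >= -12 -> (1/3)*acc + 3*n != -3)


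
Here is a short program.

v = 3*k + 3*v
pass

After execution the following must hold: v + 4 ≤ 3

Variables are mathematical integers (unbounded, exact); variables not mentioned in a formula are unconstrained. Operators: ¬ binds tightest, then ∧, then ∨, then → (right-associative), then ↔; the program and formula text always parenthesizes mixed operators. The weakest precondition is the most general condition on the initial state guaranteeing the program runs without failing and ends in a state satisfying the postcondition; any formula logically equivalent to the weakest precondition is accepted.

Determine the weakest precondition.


Working backward. After the program, the postcondition v + 4 ≤ 3 must hold; in canonical form it is v ≤ -1.
Before skip: v ≤ -1
Before v := 3*k + 3*v: 3*k + 3*v ≤ -1
Answer: WP = 3*k + 3*v ≤ -1


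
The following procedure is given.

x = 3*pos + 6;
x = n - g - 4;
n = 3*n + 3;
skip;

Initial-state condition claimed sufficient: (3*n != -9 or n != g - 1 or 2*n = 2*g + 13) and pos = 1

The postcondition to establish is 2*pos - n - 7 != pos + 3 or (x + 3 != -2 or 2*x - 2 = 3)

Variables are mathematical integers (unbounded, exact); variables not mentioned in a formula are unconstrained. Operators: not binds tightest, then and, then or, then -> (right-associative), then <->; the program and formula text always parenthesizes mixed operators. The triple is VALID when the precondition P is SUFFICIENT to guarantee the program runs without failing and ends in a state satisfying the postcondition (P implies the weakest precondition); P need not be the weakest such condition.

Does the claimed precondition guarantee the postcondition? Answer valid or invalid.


Working backward. After the program, the postcondition 2*pos - n - 7 != pos + 3 or (x + 3 != -2 or 2*x - 2 = 3) must hold; in canonical form it is pos != n + 10 or x != -5 or 2*x = 5.
Before skip: pos != n + 10 or x != -5 or 2*x = 5
Before n := 3*n + 3: pos != 3*n + 13 or x != -5 or 2*x = 5
Before x := n - g - 4: pos != 3*n + 13 or n != g - 1 or 2*n = 2*g + 13
Before x := 3*pos + 6: pos != 3*n + 13 or n != g - 1 or 2*n = 2*g + 13
The weakest precondition is pos != 3*n + 13 or n != g - 1 or 2*n = 2*g + 13.
Check whether (3*n != -9 or n != g - 1 or 2*n = 2*g + 13) and pos = 1 implies it.
Countermodel: at the initial state g = -3, n = -4, pos = 1, the precondition holds but the weakest precondition fails.
Answer: invalid


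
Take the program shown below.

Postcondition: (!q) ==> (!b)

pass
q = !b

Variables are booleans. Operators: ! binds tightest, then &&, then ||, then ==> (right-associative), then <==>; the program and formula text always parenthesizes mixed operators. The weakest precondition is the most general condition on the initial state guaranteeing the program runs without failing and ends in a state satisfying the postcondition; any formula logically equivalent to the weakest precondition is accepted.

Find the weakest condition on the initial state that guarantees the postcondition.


Working backward. After the program, (!q) ==> (!b) must hold.
Before q := !b: b ==> (!b)
Before skip: b ==> (!b)
Answer: WP = b ==> (!b)


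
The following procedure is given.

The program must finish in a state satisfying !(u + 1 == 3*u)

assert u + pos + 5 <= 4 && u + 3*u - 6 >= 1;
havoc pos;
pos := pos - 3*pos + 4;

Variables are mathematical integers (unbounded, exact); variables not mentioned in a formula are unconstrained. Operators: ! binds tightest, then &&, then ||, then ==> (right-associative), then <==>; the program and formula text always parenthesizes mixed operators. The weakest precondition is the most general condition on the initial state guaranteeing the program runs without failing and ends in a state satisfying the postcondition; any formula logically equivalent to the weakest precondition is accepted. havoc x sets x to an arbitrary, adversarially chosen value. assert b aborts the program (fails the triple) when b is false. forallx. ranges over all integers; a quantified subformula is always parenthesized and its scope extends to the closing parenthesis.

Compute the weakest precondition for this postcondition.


Working backward. After the program, the postcondition !(u + 1 == 3*u) must hold; in canonical form it is !(2*u == 1).
Before pos := pos - 3*pos + 4: !(2*u == 1)
Before havoc pos: !(2*u == 1)
Before assert u + pos + 5 <= 4 && u + 3*u - 6 >= 1: pos + u <= -1 && 4*u >= 7 && (!(2*u == 1))
Answer: WP = pos + u <= -1 && 4*u >= 7 && (!(2*u == 1))


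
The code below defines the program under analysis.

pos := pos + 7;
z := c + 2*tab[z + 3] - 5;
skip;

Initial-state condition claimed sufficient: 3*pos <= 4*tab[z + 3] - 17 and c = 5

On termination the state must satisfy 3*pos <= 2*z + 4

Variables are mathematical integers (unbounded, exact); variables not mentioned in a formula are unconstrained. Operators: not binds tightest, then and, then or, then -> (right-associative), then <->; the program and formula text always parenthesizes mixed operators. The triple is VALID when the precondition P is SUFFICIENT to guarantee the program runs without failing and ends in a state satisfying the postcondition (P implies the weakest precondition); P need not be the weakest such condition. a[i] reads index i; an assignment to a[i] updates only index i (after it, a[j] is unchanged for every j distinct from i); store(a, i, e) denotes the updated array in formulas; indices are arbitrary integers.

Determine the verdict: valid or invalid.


Working backward. After the program, 3*pos <= 2*z + 4 must hold.
Before skip: 3*pos <= 2*z + 4
Before z := c + 2*tab[z + 3] - 5: 3*pos <= 4*tab[z + 3] + 2*c - 6
Before pos := pos + 7: 3*pos <= 4*tab[z + 3] + 2*c - 27
The weakest precondition is 3*pos <= 4*tab[z + 3] + 2*c - 27.
Check whether 3*pos <= 4*tab[z + 3] - 17 and c = 5 implies it.
Every state satisfying the precondition satisfies the weakest precondition: the implication holds.
Answer: valid


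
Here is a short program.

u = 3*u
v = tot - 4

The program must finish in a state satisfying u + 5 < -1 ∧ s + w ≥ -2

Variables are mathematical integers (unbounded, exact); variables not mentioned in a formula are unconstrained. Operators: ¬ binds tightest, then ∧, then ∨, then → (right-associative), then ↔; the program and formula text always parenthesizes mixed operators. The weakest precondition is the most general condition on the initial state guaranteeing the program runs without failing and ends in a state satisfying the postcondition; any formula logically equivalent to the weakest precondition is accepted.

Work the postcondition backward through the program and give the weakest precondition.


Working backward. After the program, the postcondition u + 5 < -1 ∧ s + w ≥ -2 must hold; in canonical form it is u < -6 ∧ s + w ≥ -2.
Before v := tot - 4: u < -6 ∧ s + w ≥ -2
Before u := 3*u: 3*u < -6 ∧ s + w ≥ -2
Answer: WP = 3*u < -6 ∧ s + w ≥ -2


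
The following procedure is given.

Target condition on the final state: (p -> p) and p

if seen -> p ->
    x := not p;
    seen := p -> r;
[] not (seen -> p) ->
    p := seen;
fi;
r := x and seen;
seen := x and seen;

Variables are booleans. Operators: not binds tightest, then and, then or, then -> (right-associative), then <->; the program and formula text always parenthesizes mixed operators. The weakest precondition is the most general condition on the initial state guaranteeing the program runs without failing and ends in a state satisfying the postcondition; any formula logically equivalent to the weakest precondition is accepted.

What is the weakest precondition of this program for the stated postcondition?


Working backward. After the program, the postcondition (p -> p) and p must hold; in canonical form it is p.
Before seen := x and seen: p
Before r := x and seen: p
Then branch requires p; else branch requires seen.
Before the if: ((seen -> p) -> p) and ((not (seen -> p)) -> seen)
Answer: WP = ((seen -> p) -> p) and ((not (seen -> p)) -> seen)


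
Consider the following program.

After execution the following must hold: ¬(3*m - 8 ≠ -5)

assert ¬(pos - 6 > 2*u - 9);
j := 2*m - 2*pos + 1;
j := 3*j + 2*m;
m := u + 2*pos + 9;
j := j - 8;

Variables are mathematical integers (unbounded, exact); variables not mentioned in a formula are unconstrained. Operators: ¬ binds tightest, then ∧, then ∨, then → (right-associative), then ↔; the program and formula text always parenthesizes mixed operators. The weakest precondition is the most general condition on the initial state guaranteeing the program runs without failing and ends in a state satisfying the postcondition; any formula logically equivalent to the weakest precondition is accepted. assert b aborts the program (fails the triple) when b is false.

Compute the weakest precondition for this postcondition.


Working backward. After the program, the postcondition ¬(3*m - 8 ≠ -5) must hold; in canonical form it is ¬(3*m ≠ 3).
Before j := j - 8: ¬(3*m ≠ 3)
Before m := u + 2*pos + 9: ¬(6*pos + 3*u ≠ -24)
Before j := 3*j + 2*m: ¬(6*pos + 3*u ≠ -24)
Before j := 2*m - 2*pos + 1: ¬(6*pos + 3*u ≠ -24)
Before assert ¬(pos - 6 > 2*u - 9): (¬(pos > 2*u - 3)) ∧ (¬(6*pos + 3*u ≠ -24))
Answer: WP = (¬(pos > 2*u - 3)) ∧ (¬(6*pos + 3*u ≠ -24))


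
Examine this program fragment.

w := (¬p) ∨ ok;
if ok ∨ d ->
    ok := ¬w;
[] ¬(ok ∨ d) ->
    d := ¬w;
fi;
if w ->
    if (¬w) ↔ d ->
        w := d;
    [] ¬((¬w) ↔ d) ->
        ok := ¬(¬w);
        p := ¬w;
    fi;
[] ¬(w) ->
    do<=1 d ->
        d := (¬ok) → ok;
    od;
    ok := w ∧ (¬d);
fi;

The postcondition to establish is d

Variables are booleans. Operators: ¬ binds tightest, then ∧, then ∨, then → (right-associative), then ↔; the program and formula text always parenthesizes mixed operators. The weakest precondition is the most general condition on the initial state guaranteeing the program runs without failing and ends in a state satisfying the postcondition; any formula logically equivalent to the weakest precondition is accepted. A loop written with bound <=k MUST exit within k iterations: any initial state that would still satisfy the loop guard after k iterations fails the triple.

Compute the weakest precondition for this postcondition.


Working backward. After the program, d must hold.
Then branch requires (((¬w) ↔ d) → d) ∧ ((¬((¬w) ↔ d)) → d); else branch requires (¬d) ∧ ((¬d) → d).
Before the if: (w → ((((¬w) ↔ d) → d) ∧ ((¬((¬w) ↔ d)) → d))) ∧ ((¬w) → ((¬d) ∧ ((¬d) → d)))
Then branch requires (w → ((((¬w) ↔ d) → d) ∧ ((¬((¬w) ↔ d)) → d))) ∧ ((¬w) → ((¬d) ∧ ((¬d) → d))); else branch requires (w → (¬w)) ∧ ((¬w) → (w ∧ (w → (¬w)))).
Before the if: ((ok ∨ d) → ((w → ((((¬w) ↔ d) → d) ∧ ((¬((¬w) ↔ d)) → d))) ∧ ((¬w) → ((¬d) ∧ ((¬d) → d))))) ∧ ((¬(ok ∨ d)) → ((w → (¬w)) ∧ ((¬w) → (w ∧ (w → (¬w))))))
Before w := (¬p) ∨ ok: ((ok ∨ d) → ((((¬p) ∨ ok) → ((((¬((¬p) ∨ ok)) ↔ d) → d) ∧ ((¬((¬((¬p) ∨ ok)) ↔ d)) → d))) ∧ ((¬((¬p) ∨ ok)) → ((¬d) ∧ ((¬d) → d))))) ∧ ((¬(ok ∨ d)) → ((((¬p) ∨ ok) → (¬((¬p) ∨ ok))) ∧ ((¬((¬p) ∨ ok)) → (((¬p) ∨ ok) ∧ (((¬p) ∨ ok) → (¬((¬p) ∨ ok)))))))
Answer: WP = ((ok ∨ d) → ((((¬p) ∨ ok) → ((((¬((¬p) ∨ ok)) ↔ d) → d) ∧ ((¬((¬((¬p) ∨ ok)) ↔ d)) → d))) ∧ ((¬((¬p) ∨ ok)) → ((¬d) ∧ ((¬d) → d))))) ∧ ((¬(ok ∨ d)) → ((((¬p) ∨ ok) → (¬((¬p) ∨ ok))) ∧ ((¬((¬p) ∨ ok)) → (((¬p) ∨ ok) ∧ (((¬p) ∨ ok) → (¬((¬p) ∨ ok)))))))


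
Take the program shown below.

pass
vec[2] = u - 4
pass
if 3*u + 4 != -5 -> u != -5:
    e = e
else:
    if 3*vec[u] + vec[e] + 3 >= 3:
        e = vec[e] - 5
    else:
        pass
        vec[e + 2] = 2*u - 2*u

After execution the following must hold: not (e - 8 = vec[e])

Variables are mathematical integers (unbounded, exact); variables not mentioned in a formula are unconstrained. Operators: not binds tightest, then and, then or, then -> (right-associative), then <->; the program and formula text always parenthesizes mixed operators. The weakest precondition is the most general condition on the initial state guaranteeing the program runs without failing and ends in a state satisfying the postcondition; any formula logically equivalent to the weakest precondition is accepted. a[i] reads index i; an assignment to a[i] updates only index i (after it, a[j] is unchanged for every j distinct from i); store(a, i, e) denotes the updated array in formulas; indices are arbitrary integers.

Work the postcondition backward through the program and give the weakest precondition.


Working backward. After the program, the postcondition not (e - 8 = vec[e]) must hold; in canonical form it is not (e = vec[e] + 8).
Then branch requires not (e = vec[e] + 8); else branch requires (vec[e] + 3*vec[u] >= 0 -> (not (vec[e] = vec[vec[e] - 5] + 13))) and ((not (vec[e] + 3*vec[u] >= 0)) -> (not (e = store(vec, e + 2, 0)[e] + 8))).
Before the if: ((3*u != -9 -> u != -5) -> (not (e = vec[e] + 8))) and ((not (3*u != -9 -> u != -5)) -> ((vec[e] + 3*vec[u] >= 0 -> (not (vec[e] = vec[vec[e] - 5] + 13))) and ((not (vec[e] + 3*vec[u] >= 0)) -> (not (e = store(vec, e + 2, 0)[e] + 8)))))
Before skip: ((3*u != -9 -> u != -5) -> (not (e = vec[e] + 8))) and ((not (3*u != -9 -> u != -5)) -> ((vec[e] + 3*vec[u] >= 0 -> (not (vec[e] = vec[vec[e] - 5] + 13))) and ((not (vec[e] + 3*vec[u] >= 0)) -> (not (e = store(vec, e + 2, 0)[e] + 8)))))
Before vec[2] := u - 4: ((3*u != -9 -> u != -5) -> (not (e = store(vec, 2, u - 4)[e] + 8))) and ((not (3*u != -9 -> u != -5)) -> ((store(vec, 2, u - 4)[e] + 3*store(vec, 2, u - 4)[u] >= 0 -> (not (store(vec, 2, u - 4)[e] = store(vec, 2, u - 4)[store(vec, 2, u - 4)[e] - 5] + 13))) and ((not (store(vec, 2, u - 4)[e] + 3*store(vec, 2, u - 4)[u] >= 0)) -> (not (e = store(store(vec, 2, u - 4), e + 2, 0)[e] + 8)))))
Before skip: ((3*u != -9 -> u != -5) -> (not (e = store(vec, 2, u - 4)[e] + 8))) and ((not (3*u != -9 -> u != -5)) -> ((store(vec, 2, u - 4)[e] + 3*store(vec, 2, u - 4)[u] >= 0 -> (not (store(vec, 2, u - 4)[e] = store(vec, 2, u - 4)[store(vec, 2, u - 4)[e] - 5] + 13))) and ((not (store(vec, 2, u - 4)[e] + 3*store(vec, 2, u - 4)[u] >= 0)) -> (not (e = store(store(vec, 2, u - 4), e + 2, 0)[e] + 8)))))
Answer: WP = ((3*u != -9 -> u != -5) -> (not (e = store(vec, 2, u - 4)[e] + 8))) and ((not (3*u != -9 -> u != -5)) -> ((store(vec, 2, u - 4)[e] + 3*store(vec, 2, u - 4)[u] >= 0 -> (not (store(vec, 2, u - 4)[e] = store(vec, 2, u - 4)[store(vec, 2, u - 4)[e] - 5] + 13))) and ((not (store(vec, 2, u - 4)[e] + 3*store(vec, 2, u - 4)[u] >= 0)) -> (not (e = store(store(vec, 2, u - 4), e + 2, 0)[e] + 8)))))
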